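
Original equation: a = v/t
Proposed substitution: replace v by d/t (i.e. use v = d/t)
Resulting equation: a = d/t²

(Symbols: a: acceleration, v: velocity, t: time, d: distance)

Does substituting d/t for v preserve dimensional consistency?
Yes

[v] = [L T^-1] and [d/t] = [L T^-1]. These match, so the substitution replaces a quantity by one of the same dimensions and the result a = d/t² has LHS [L T^-2] vs RHS [L T^-2] — still consistent.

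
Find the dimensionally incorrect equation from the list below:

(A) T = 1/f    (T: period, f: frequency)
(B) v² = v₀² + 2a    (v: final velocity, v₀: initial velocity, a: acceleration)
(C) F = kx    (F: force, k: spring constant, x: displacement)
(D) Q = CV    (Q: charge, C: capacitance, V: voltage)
(B) v² = v₀² + 2a

The equation (B) v² = v₀² + 2a is dimensionally incorrect.

LHS (v²): [L^2 T^-2]
RHS terms:
  - v₀²: [L^2 T^-2] ✓
  - 2a: [L T^-2] ✗ (does not match LHS)

The dimensions do not match. The other three equations balance.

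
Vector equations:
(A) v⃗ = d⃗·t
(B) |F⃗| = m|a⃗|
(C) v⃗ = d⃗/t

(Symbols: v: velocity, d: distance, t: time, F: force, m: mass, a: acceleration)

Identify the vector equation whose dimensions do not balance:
(A) v⃗ = d⃗·t

(A) v⃗ = d⃗·t: LHS [L T^-1], RHS [L T] ✗ — velocity is displacement per time; should be d⃗/t
(B) |F⃗| = m|a⃗|: LHS [L M T^-2], RHS [L M T^-2] ✓ — magnitudes of vectors are scalars
(C) v⃗ = d⃗/t: LHS [L T^-1], RHS [L T^-1] ✓ — displacement (vector) divided by time (scalar)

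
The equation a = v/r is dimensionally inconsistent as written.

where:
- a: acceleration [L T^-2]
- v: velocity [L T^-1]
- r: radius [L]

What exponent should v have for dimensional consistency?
The exponent of v should be 2: a = v^2/r

The LHS a has dimensions [L T^-2]; v has dimensions [L T^-1].
As written, the RHS v/r (exponent 1 on v) has dimensions [T^-1], which does not match.
With exponent 2, the RHS v^2/r has dimensions [L T^-2], matching the LHS.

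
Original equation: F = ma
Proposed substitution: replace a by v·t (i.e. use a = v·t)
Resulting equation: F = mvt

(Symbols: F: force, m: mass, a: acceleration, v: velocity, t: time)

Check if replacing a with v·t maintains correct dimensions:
No

[a] = [L T^-2] and [v·t] = [L]. These differ, so the substitution replaces a quantity by one of different dimensions and the result F = mvt has LHS [L M T^-2] vs RHS [L M] — inconsistent.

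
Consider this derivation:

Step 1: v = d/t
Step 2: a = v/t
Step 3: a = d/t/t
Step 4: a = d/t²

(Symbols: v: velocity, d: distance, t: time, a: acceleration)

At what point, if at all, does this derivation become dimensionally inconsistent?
No step introduces an error — all steps are dimensionally consistent.

Step 1: v = d/t → LHS [L T^-1], RHS [L T^-1] ✓
Step 2: a = v/t → LHS [L T^-2], RHS [L T^-2] ✓
Step 3: a = d/t/t → LHS [L T^-2], RHS [L T^-2] ✓
Step 4: a = d/t² → LHS [L T^-2], RHS [L T^-2] ✓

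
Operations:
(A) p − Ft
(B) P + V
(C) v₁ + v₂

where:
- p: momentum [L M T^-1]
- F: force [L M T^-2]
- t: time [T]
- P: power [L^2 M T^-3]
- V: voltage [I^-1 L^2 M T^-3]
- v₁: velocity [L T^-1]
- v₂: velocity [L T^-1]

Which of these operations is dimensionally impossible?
(B) P + V

(A) p − Ft: p [L M T^-1] and Ft [L M T^-1] — same dimensions ✓
(B) P + V: P [L^2 M T^-3] and V [I^-1 L^2 M T^-3] — different dimensions cannot be added/subtracted ✗
(C) v₁ + v₂: v₁ [L T^-1] and v₂ [L T^-1] — same dimensions ✓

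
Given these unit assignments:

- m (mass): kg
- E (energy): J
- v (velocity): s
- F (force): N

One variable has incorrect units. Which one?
v

The variable v (velocity) should have units m/s, not s.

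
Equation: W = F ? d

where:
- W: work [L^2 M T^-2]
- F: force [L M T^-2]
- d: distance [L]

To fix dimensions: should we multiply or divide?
multiplication (×): W = F × d

W [L^2 M T^-2]; F [L M T^-2]; d [L].
F × d → [L^2 M T^-2] ✓
F ÷ d → [M T^-2] ✗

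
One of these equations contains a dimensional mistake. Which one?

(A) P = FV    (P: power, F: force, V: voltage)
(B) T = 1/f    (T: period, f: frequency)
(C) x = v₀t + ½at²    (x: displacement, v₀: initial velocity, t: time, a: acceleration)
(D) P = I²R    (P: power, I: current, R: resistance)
(A) P = FV

The equation (A) P = FV is dimensionally incorrect.

LHS (P): [L^2 M T^-3]
RHS (FV): [I^-1 L^3 M^2 T^-5] ✗

The dimensions do not match. The other three equations balance.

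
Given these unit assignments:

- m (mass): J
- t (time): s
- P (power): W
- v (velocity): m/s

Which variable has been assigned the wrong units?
m

The variable m (mass) should have units kg, not J.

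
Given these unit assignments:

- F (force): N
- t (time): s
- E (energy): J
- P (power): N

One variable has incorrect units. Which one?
P

The variable P (power) should have units W, not N.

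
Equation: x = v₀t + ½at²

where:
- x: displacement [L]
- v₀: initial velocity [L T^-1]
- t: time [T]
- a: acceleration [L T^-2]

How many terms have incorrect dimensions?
0

LHS x: [L]
- v₀t: [L] ✓
- ½at²: [L] ✓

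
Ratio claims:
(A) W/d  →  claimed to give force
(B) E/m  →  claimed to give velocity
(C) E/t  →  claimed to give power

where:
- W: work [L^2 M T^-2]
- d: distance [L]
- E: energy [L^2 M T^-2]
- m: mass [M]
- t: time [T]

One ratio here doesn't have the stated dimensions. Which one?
(B) E/m does not give velocity

(A) W/d: [L M T^-2] = force [L M T^-2] ✓
(B) E/m: [L^2 T^-2] ≠ velocity [L T^-1] ✗
(C) E/t: [L^2 M T^-3] = power [L^2 M T^-3] ✓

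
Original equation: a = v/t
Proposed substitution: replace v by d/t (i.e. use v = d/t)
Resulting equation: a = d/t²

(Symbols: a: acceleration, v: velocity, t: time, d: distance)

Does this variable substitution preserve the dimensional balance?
Yes

[v] = [L T^-1] and [d/t] = [L T^-1]. These match, so the substitution replaces a quantity by one of the same dimensions and the result a = d/t² has LHS [L T^-2] vs RHS [L T^-2] — still consistent.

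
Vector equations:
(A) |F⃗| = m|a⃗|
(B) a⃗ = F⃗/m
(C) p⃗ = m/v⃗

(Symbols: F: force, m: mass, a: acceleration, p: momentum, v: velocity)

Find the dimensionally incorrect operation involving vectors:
(C) p⃗ = m/v⃗

(A) |F⃗| = m|a⃗|: LHS [L M T^-2], RHS [L M T^-2] ✓ — magnitudes of vectors are scalars
(B) a⃗ = F⃗/m: LHS [L T^-2], RHS [L T^-2] ✓ — force (vector) divided by mass (scalar)
(C) p⃗ = m/v⃗: LHS [L M T^-1], RHS [L^-1 M T] ✗ — momentum is mass times velocity; should be mv⃗ (and division by a vector is undefined)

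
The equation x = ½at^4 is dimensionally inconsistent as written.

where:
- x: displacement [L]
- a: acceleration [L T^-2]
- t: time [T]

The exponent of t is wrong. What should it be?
The exponent of t should be 2: x = ½at^2

The LHS x has dimensions [L]; t has dimensions [T].
As written, the RHS ½at^4 (exponent 4 on t) has dimensions [L T^2], which does not match.
With exponent 2, the RHS ½at^2 has dimensions [L], matching the LHS.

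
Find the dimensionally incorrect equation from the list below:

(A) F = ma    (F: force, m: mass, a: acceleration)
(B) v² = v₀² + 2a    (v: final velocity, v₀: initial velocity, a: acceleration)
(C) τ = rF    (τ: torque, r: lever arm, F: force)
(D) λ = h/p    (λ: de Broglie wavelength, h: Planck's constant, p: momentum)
(B) v² = v₀² + 2a

The equation (B) v² = v₀² + 2a is dimensionally incorrect.

LHS (v²): [L^2 T^-2]
RHS terms:
  - v₀²: [L^2 T^-2] ✓
  - 2a: [L T^-2] ✗ (does not match LHS)

The dimensions do not match. The other three equations balance.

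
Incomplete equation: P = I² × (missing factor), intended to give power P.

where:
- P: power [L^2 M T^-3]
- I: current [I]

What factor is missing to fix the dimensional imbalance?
R (resistance), dimensions [I^-2 L^2 M T^-3]

P has dimensions [L^2 M T^-3] and I² has dimensions [I^2].
The missing factor must have dimensions [L^2 M T^-3] / [I^2] = [I^-2 L^2 M T^-3], i.e. resistance (R).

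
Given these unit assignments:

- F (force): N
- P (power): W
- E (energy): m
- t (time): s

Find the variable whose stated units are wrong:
E

The variable E (energy) should have units J, not m.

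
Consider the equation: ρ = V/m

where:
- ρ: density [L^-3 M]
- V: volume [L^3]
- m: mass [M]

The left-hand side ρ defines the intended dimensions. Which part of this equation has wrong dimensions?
The right-hand side term V/m

ρ has dimensions [L^-3 M], but V/m has dimensions [L^3 M^-1], so the term V/m is dimensionally wrong for ρ.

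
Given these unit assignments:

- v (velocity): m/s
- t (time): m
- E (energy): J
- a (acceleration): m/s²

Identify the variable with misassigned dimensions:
t

The variable t (time) should have units s, not m.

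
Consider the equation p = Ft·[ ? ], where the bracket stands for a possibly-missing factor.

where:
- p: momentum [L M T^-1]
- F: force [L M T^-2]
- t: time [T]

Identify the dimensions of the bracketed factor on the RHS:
Nothing is missing — the bracketed factor must be dimensionless.

p has dimensions [L M T^-1] and Ft already has dimensions [L M T^-1], so p = Ft is dimensionally complete.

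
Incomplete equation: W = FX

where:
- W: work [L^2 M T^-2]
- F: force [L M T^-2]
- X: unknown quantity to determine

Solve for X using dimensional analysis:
X = d (distance), dimensions [L]

W has dimensions [L^2 M T^-2]; the rest of the RHS (F) has dimensions [L M T^-2].
So X must have dimensions [L] — X = d (distance).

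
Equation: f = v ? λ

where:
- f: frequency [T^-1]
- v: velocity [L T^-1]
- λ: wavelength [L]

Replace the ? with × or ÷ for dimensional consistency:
division (÷): f = v ÷ λ

f [T^-1]; v [L T^-1]; λ [L].
v × λ → [L^2 T^-1] ✗
v ÷ λ → [T^-1] ✓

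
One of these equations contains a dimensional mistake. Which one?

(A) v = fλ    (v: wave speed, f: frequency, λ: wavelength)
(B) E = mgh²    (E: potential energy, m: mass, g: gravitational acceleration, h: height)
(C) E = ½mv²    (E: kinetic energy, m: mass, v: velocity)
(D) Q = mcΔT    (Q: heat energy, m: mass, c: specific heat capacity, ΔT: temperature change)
(B) E = mgh²

The equation (B) E = mgh² is dimensionally incorrect.

LHS (E): [L^2 M T^-2]
RHS (mgh²): [L^3 M T^-2] ✗

The dimensions do not match. The other three equations balance.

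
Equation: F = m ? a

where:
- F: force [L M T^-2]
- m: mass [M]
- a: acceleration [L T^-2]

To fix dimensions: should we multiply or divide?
multiplication (×): F = m × a

F [L M T^-2]; m [M]; a [L T^-2].
m × a → [L M T^-2] ✓
m ÷ a → [L^-1 M T^2] ✗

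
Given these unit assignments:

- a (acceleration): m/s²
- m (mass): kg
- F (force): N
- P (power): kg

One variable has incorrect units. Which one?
P

The variable P (power) should have units W, not kg.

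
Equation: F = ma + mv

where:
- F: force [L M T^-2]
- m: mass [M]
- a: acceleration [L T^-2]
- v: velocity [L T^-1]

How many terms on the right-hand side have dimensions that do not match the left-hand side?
1

LHS F: [L M T^-2]
- ma: [L M T^-2] ✓
- mv: [L M T^-1] ✗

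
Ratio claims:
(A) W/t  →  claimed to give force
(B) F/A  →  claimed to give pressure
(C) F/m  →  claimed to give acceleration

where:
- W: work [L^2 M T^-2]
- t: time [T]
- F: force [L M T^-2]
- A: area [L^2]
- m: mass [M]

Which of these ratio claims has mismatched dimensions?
(A) W/t does not give force

(A) W/t: [L^2 M T^-3] ≠ force [L M T^-2] ✗
(B) F/A: [L^-1 M T^-2] = pressure [L^-1 M T^-2] ✓
(C) F/m: [L T^-2] = acceleration [L T^-2] ✓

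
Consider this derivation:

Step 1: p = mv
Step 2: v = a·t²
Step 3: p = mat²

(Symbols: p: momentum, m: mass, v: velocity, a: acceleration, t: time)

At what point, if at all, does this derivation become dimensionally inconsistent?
Step 2

Step 1: p = mv → LHS [L M T^-1], RHS [L M T^-1] ✓
Step 2: v = a·t² → LHS [L T^-1], RHS [L] ✗

The first dimensional inconsistency appears in step 2: v = a·t²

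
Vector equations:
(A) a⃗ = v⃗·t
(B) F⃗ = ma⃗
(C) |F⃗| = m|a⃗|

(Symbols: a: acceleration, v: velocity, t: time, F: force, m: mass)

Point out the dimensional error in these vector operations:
(A) a⃗ = v⃗·t

(A) a⃗ = v⃗·t: LHS [L T^-2], RHS [L] ✗ — acceleration is velocity per time; should be v⃗/t
(B) F⃗ = ma⃗: LHS [L M T^-2], RHS [L M T^-2] ✓ — Force and acceleration are vectors, mass is a scalar
(C) |F⃗| = m|a⃗|: LHS [L M T^-2], RHS [L M T^-2] ✓ — magnitudes of vectors are scalars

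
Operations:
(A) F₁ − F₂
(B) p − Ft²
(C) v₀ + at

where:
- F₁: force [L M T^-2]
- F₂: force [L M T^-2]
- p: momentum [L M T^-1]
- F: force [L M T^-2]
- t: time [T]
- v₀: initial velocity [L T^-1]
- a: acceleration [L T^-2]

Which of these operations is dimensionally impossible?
(B) p − Ft²

(A) F₁ − F₂: F₁ [L M T^-2] and F₂ [L M T^-2] — same dimensions ✓
(B) p − Ft²: p [L M T^-1] and Ft² [L M] — different dimensions cannot be added/subtracted ✗
(C) v₀ + at: v₀ [L T^-1] and at [L T^-1] — same dimensions ✓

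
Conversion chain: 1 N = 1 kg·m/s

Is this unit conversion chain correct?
The chain is incorrect (it contains an error).

Incorrect: Newton is kg·m/s², not kg·m/s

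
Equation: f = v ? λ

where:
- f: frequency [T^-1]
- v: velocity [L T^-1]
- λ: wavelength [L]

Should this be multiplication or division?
division (÷): f = v ÷ λ

f [T^-1]; v [L T^-1]; λ [L].
v × λ → [L^2 T^-1] ✗
v ÷ λ → [T^-1] ✓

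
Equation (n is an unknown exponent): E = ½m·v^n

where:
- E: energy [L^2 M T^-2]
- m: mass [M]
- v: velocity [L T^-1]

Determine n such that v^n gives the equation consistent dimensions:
n = 2

E has dimensions [L^2 M T^-2]; v has dimensions [L T^-1].
The rest of the RHS has dimensions [M], so v^n must supply [L^2 T^-2].
With n = 2: ½m·v^2 has dimensions [L^2 M T^-2], matching the LHS ✓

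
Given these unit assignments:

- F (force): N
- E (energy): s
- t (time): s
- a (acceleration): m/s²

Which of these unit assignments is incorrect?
E

The variable E (energy) should have units J, not s.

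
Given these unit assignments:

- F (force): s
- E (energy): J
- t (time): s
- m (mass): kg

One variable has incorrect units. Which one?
F

The variable F (force) should have units N, not s.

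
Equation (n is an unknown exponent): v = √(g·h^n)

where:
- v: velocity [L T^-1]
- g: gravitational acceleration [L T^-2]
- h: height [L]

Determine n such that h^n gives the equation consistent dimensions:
n = 1

v has dimensions [L T^-1]; h has dimensions [L].
With n = 1: √(g·h^1) has dimensions [L T^-1], matching the LHS ✓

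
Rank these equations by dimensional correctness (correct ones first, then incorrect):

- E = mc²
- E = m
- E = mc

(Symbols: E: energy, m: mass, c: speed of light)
Dimensionally correct: E = mc²
Dimensionally incorrect: E = m, E = mc
Ordered (correct first, then incorrect): E = mc², E = m, E = mc

- E = mc²: LHS [L^2 M T^-2], RHS [L^2 M T^-2] → correct ✓
- E = m: LHS [L^2 M T^-2], RHS [M] → incorrect ✗
- E = mc: LHS [L^2 M T^-2], RHS [L M T^-1] → incorrect ✗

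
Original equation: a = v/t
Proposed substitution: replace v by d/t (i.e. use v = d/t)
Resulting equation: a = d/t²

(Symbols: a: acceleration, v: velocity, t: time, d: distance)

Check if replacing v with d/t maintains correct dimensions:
Yes

[v] = [L T^-1] and [d/t] = [L T^-1]. These match, so the substitution replaces a quantity by one of the same dimensions and the result a = d/t² has LHS [L T^-2] vs RHS [L T^-2] — still consistent.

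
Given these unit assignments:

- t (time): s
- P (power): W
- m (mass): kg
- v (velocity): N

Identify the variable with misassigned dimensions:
v

The variable v (velocity) should have units m/s, not N.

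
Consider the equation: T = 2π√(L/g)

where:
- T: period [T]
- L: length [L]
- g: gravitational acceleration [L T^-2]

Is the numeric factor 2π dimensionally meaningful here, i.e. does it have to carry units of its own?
No

T has dimensions [T] and √(L/g) already has dimensions [T], so the equation balances without 2π contributing any dimensions. 2π is a pure (dimensionless) number; changing or removing it would not affect dimensional consistency.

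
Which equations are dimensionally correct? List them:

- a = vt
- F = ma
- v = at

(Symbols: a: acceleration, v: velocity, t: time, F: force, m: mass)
Dimensionally correct: F = ma, v = at
Dimensionally incorrect: a = vt
Ordered (correct first, then incorrect): F = ma, v = at, a = vt

- a = vt: LHS [L T^-2], RHS [L] → incorrect ✗
- F = ma: LHS [L M T^-2], RHS [L M T^-2] → correct ✓
- v = at: LHS [L T^-1], RHS [L T^-1] → correct ✓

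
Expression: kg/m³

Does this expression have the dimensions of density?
Yes

The expression kg/m³ has dimensions [L^-3 M], which is exactly density [L^-3 M].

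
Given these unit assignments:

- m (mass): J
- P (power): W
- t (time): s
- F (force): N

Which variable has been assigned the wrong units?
m

The variable m (mass) should have units kg, not J.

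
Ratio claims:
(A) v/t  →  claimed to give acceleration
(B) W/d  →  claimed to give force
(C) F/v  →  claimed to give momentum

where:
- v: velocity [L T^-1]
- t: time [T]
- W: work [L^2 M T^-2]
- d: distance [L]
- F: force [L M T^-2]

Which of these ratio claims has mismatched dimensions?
(C) F/v does not give momentum

(A) v/t: [L T^-2] = acceleration [L T^-2] ✓
(B) W/d: [L M T^-2] = force [L M T^-2] ✓
(C) F/v: [M T^-1] ≠ momentum [L M T^-1] ✗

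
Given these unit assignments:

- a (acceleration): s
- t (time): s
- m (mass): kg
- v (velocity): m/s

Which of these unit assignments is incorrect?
a

The variable a (acceleration) should have units m/s², not s.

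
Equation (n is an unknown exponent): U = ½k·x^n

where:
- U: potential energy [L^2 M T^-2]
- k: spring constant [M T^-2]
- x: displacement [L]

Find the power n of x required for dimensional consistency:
n = 2

U has dimensions [L^2 M T^-2]; x has dimensions [L].
The rest of the RHS has dimensions [M T^-2], so x^n must supply [L^2].
With n = 2: ½k·x^2 has dimensions [L^2 M T^-2], matching the LHS ✓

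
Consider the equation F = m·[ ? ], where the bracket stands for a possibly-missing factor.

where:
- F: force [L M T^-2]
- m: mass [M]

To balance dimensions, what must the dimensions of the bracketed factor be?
[L T^-2] — acceleration (e.g. a)

F has dimensions [L M T^-2]; m has dimensions [M].
The bracketed factor must supply [L M T^-2] / [M] = [L T^-2].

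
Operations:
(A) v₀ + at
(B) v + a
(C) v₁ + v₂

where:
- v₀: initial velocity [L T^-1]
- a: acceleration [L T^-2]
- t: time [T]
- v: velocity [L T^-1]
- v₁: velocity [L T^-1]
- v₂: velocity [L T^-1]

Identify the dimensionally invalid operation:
(B) v + a

(A) v₀ + at: v₀ [L T^-1] and at [L T^-1] — same dimensions ✓
(B) v + a: v [L T^-1] and a [L T^-2] — different dimensions cannot be added/subtracted ✗
(C) v₁ + v₂: v₁ [L T^-1] and v₂ [L T^-1] — same dimensions ✓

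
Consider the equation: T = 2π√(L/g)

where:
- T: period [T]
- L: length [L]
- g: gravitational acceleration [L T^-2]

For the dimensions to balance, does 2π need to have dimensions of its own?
No

T has dimensions [T] and √(L/g) already has dimensions [T], so the equation balances without 2π contributing any dimensions. 2π is a pure (dimensionless) number; changing or removing it would not affect dimensional consistency.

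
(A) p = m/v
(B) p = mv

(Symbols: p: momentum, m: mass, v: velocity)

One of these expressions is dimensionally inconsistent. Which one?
(A)

(A) p = m/v: LHS [L M T^-1], RHS [L^-1 M T] ✗
(B) p = mv: LHS [L M T^-1], RHS [L M T^-1] ✓

Expression (A) p = m/v is dimensionally incorrect.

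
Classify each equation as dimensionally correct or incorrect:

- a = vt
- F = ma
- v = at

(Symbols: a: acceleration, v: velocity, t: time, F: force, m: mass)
Dimensionally correct: F = ma, v = at
Dimensionally incorrect: a = vt
Ordered (correct first, then incorrect): F = ma, v = at, a = vt

- a = vt: LHS [L T^-2], RHS [L] → incorrect ✗
- F = ma: LHS [L M T^-2], RHS [L M T^-2] → correct ✓
- v = at: LHS [L T^-1], RHS [L T^-1] → correct ✓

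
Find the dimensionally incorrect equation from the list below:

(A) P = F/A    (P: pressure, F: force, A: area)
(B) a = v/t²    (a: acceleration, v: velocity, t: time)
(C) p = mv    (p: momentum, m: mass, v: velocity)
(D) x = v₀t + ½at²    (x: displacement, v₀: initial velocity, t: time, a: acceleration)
(B) a = v/t²

The equation (B) a = v/t² is dimensionally incorrect.

LHS (a): [L T^-2]
RHS (v/t²): [L T^-3] ✗

The dimensions do not match. The other three equations balance.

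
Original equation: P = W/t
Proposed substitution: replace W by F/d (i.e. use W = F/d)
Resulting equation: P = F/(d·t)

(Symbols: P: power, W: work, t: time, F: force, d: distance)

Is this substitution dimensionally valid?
No

[W] = [L^2 M T^-2] and [F/d] = [M T^-2]. These differ, so the substitution replaces a quantity by one of different dimensions and the result P = F/(d·t) has LHS [L^2 M T^-3] vs RHS [M T^-3] — inconsistent.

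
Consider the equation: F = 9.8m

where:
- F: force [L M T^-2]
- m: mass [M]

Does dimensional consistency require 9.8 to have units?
Yes

F has dimensions [L M T^-2], while m alone has dimensions [M]. For the equation to balance, the factor 9.8 must carry dimensions [L T^-2] — it is a dimensional constant (a numerical value of a physical quantity with its units suppressed), not a pure number.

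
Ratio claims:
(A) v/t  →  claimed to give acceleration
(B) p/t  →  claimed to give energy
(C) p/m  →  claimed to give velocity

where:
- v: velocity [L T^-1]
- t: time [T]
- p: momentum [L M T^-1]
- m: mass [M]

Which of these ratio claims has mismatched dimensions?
(B) p/t does not give energy

(A) v/t: [L T^-2] = acceleration [L T^-2] ✓
(B) p/t: [L M T^-2] ≠ energy [L^2 M T^-2] ✗
(C) p/m: [L T^-1] = velocity [L T^-1] ✓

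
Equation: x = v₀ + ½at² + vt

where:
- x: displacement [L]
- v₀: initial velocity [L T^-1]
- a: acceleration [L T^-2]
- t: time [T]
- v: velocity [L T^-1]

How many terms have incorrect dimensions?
1

LHS x: [L]
- v₀: [L T^-1] ✗
- ½at²: [L] ✓
- vt: [L] ✓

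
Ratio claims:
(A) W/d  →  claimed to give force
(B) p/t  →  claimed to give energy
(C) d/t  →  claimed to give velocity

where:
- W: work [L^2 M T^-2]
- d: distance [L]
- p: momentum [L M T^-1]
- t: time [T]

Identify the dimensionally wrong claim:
(B) p/t does not give energy

(A) W/d: [L M T^-2] = force [L M T^-2] ✓
(B) p/t: [L M T^-2] ≠ energy [L^2 M T^-2] ✗
(C) d/t: [L T^-1] = velocity [L T^-1] ✓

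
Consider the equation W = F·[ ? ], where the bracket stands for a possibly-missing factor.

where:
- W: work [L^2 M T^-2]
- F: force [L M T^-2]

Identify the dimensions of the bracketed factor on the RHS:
[L] — length (e.g. a distance d)

W has dimensions [L^2 M T^-2]; F has dimensions [L M T^-2].
The bracketed factor must supply [L^2 M T^-2] / [L M T^-2] = [L].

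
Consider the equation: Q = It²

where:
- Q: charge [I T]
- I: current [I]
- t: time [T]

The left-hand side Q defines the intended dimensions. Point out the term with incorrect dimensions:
The right-hand side term It²

Q has dimensions [I T], but It² has dimensions [I T^2], so the term It² is dimensionally wrong for Q.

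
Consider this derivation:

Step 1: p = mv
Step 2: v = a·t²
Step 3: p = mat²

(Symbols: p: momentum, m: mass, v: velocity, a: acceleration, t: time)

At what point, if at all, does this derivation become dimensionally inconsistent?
Step 2

Step 1: p = mv → LHS [L M T^-1], RHS [L M T^-1] ✓
Step 2: v = a·t² → LHS [L T^-1], RHS [L] ✗

The first dimensional inconsistency appears in step 2: v = a·t²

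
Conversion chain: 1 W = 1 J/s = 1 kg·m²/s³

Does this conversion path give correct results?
The chain is correct (no errors).

Correct: Watt is Joule per second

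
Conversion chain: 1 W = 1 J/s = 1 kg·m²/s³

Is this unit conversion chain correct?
The chain is correct (no errors).

Correct: Watt is Joule per second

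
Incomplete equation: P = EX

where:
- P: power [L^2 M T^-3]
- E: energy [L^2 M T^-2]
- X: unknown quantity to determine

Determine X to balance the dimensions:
X = f (inverse time / frequency (1/t)), dimensions [T^-1]

P has dimensions [L^2 M T^-3]; the rest of the RHS (E) has dimensions [L^2 M T^-2].
So X must have dimensions [T^-1] — X = f (inverse time / frequency (1/t)).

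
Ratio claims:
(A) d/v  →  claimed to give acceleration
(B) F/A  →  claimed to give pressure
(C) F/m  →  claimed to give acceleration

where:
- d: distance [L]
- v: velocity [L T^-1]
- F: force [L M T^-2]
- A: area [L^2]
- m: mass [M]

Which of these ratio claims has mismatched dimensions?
(A) d/v does not give acceleration

(A) d/v: [T] ≠ acceleration [L T^-2] ✗
(B) F/A: [L^-1 M T^-2] = pressure [L^-1 M T^-2] ✓
(C) F/m: [L T^-2] = acceleration [L T^-2] ✓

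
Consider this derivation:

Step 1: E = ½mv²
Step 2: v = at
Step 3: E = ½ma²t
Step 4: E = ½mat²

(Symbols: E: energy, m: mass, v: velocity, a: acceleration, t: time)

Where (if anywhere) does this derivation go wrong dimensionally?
Step 3

Step 1: E = ½mv² → LHS [L^2 M T^-2], RHS [L^2 M T^-2] ✓
Step 2: v = at → LHS [L T^-1], RHS [L T^-1] ✓
Step 3: E = ½ma²t → LHS [L^2 M T^-2], RHS [L^2 M T^-3] ✗

The first dimensional inconsistency appears in step 3: E = ½ma²t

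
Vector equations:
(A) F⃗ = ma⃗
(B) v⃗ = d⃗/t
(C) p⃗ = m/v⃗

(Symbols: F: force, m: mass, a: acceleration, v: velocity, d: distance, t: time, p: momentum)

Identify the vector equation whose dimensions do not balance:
(C) p⃗ = m/v⃗

(A) F⃗ = ma⃗: LHS [L M T^-2], RHS [L M T^-2] ✓ — Force and acceleration are vectors, mass is a scalar
(B) v⃗ = d⃗/t: LHS [L T^-1], RHS [L T^-1] ✓ — displacement (vector) divided by time (scalar)
(C) p⃗ = m/v⃗: LHS [L M T^-1], RHS [L^-1 M T] ✗ — momentum is mass times velocity; should be mv⃗ (and division by a vector is undefined)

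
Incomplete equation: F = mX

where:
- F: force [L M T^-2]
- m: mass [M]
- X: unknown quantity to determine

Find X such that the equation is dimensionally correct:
X = a (acceleration), dimensions [L T^-2]

F has dimensions [L M T^-2]; the rest of the RHS (m) has dimensions [M].
So X must have dimensions [L T^-2] — X = a (acceleration).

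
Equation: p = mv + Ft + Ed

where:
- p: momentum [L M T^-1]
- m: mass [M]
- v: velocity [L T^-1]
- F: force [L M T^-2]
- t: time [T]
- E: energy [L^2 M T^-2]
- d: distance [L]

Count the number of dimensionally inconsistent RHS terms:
1

LHS p: [L M T^-1]
- mv: [L M T^-1] ✓
- Ft: [L M T^-1] ✓
- Ed: [L^3 M T^-2] ✗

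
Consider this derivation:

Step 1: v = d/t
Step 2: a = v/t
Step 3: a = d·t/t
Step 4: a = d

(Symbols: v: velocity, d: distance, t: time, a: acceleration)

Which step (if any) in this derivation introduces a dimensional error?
Step 3

Step 1: v = d/t → LHS [L T^-1], RHS [L T^-1] ✓
Step 2: a = v/t → LHS [L T^-2], RHS [L T^-2] ✓
Step 3: a = d·t/t → LHS [L T^-2], RHS [L] ✗

The first dimensional inconsistency appears in step 3: a = d·t/t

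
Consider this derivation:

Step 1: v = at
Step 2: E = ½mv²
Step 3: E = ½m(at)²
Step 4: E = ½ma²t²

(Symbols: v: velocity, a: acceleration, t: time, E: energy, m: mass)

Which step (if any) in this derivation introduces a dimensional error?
No step introduces an error — all steps are dimensionally consistent.

Step 1: v = at → LHS [L T^-1], RHS [L T^-1] ✓
Step 2: E = ½mv² → LHS [L^2 M T^-2], RHS [L^2 M T^-2] ✓
Step 3: E = ½m(at)² → LHS [L^2 M T^-2], RHS [L^2 M T^-2] ✓
Step 4: E = ½ma²t² → LHS [L^2 M T^-2], RHS [L^2 M T^-2] ✓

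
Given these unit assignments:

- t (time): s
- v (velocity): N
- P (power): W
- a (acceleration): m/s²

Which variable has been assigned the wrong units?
v

The variable v (velocity) should have units m/s, not N.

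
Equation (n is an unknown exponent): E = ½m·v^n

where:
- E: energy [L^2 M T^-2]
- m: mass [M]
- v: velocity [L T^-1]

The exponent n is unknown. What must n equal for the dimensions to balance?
n = 2

E has dimensions [L^2 M T^-2]; v has dimensions [L T^-1].
The rest of the RHS has dimensions [M], so v^n must supply [L^2 T^-2].
With n = 2: ½m·v^2 has dimensions [L^2 M T^-2], matching the LHS ✓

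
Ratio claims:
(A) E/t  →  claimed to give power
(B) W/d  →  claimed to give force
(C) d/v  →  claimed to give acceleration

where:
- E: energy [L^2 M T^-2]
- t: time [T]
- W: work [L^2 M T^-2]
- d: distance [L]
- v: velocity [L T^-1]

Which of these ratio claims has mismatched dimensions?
(C) d/v does not give acceleration

(A) E/t: [L^2 M T^-3] = power [L^2 M T^-3] ✓
(B) W/d: [L M T^-2] = force [L M T^-2] ✓
(C) d/v: [T] ≠ acceleration [L T^-2] ✗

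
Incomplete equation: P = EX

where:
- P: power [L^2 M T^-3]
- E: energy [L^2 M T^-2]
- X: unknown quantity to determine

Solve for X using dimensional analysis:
X = f (inverse time / frequency (1/t)), dimensions [T^-1]

P has dimensions [L^2 M T^-3]; the rest of the RHS (E) has dimensions [L^2 M T^-2].
So X must have dimensions [T^-1] — X = f (inverse time / frequency (1/t)).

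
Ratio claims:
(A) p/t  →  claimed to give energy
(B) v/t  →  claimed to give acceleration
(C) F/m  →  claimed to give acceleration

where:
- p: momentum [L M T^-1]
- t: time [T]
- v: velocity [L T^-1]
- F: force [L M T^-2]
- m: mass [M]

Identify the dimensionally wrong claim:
(A) p/t does not give energy

(A) p/t: [L M T^-2] ≠ energy [L^2 M T^-2] ✗
(B) v/t: [L T^-2] = acceleration [L T^-2] ✓
(C) F/m: [L T^-2] = acceleration [L T^-2] ✓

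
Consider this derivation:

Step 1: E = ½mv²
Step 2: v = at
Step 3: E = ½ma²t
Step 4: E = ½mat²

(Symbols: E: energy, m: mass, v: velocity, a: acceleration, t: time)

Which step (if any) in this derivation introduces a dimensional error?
Step 3

Step 1: E = ½mv² → LHS [L^2 M T^-2], RHS [L^2 M T^-2] ✓
Step 2: v = at → LHS [L T^-1], RHS [L T^-1] ✓
Step 3: E = ½ma²t → LHS [L^2 M T^-2], RHS [L^2 M T^-3] ✗

The first dimensional inconsistency appears in step 3: E = ½ma²t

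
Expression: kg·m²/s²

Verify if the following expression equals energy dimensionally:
Yes

The expression kg·m²/s² has dimensions [L^2 M T^-2], which is exactly energy [L^2 M T^-2].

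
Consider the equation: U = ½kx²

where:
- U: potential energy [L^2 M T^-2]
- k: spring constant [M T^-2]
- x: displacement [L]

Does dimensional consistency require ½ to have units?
No

U has dimensions [L^2 M T^-2] and kx² already has dimensions [L^2 M T^-2], so the equation balances without ½ contributing any dimensions. ½ is a pure (dimensionless) number; changing or removing it would not affect dimensional consistency.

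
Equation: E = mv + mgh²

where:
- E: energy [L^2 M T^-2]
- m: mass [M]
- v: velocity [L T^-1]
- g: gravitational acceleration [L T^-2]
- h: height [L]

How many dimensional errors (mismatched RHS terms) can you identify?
2

LHS E: [L^2 M T^-2]
- mv: [L M T^-1] ✗
- mgh²: [L^3 M T^-2] ✗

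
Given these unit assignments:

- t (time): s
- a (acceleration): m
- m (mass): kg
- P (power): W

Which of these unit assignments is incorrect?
a

The variable a (acceleration) should have units m/s², not m.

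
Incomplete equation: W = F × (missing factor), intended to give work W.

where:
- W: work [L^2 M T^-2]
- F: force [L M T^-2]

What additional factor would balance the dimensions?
d (distance), dimensions [L]

W has dimensions [L^2 M T^-2] and F has dimensions [L M T^-2].
The missing factor must have dimensions [L^2 M T^-2] / [L M T^-2] = [L], i.e. distance (d).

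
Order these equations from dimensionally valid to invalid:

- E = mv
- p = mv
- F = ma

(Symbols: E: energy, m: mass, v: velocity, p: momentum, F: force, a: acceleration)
Dimensionally correct: p = mv, F = ma
Dimensionally incorrect: E = mv
Ordered (correct first, then incorrect): p = mv, F = ma, E = mv

- E = mv: LHS [L^2 M T^-2], RHS [L M T^-1] → incorrect ✗
- p = mv: LHS [L M T^-1], RHS [L M T^-1] → correct ✓
- F = ma: LHS [L M T^-2], RHS [L M T^-2] → correct ✓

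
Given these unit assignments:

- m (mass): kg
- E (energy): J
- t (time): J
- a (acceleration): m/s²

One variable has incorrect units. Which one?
t

The variable t (time) should have units s, not J.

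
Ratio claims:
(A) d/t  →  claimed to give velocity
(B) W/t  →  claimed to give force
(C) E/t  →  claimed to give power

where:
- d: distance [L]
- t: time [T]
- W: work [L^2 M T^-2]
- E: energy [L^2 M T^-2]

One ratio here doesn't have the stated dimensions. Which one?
(B) W/t does not give force

(A) d/t: [L T^-1] = velocity [L T^-1] ✓
(B) W/t: [L^2 M T^-3] ≠ force [L M T^-2] ✗
(C) E/t: [L^2 M T^-3] = power [L^2 M T^-3] ✓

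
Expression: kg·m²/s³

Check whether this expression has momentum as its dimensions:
No

The expression kg·m²/s³ has dimensions [L^2 M T^-3], but momentum has dimensions [L M T^-1].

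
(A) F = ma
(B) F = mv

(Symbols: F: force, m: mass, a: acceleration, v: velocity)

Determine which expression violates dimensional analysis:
(B)

(A) F = ma: LHS [L M T^-2], RHS [L M T^-2] ✓
(B) F = mv: LHS [L M T^-2], RHS [L M T^-1] ✗

Expression (B) F = mv is dimensionally incorrect.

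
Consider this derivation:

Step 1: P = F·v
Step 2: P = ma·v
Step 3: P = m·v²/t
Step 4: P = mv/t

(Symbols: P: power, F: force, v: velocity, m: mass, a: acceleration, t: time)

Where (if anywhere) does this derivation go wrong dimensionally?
Step 4

Step 1: P = F·v → LHS [L^2 M T^-3], RHS [L^2 M T^-3] ✓
Step 2: P = ma·v → LHS [L^2 M T^-3], RHS [L^2 M T^-3] ✓
Step 3: P = m·v²/t → LHS [L^2 M T^-3], RHS [L^2 M T^-3] ✓
Step 4: P = mv/t → LHS [L^2 M T^-3], RHS [L M T^-2] ✗

The first dimensional inconsistency appears in step 4: P = mv/t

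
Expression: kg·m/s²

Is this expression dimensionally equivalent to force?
Yes

The expression kg·m/s² has dimensions [L M T^-2], which is exactly force [L M T^-2].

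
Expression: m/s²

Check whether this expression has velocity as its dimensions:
No

The expression m/s² has dimensions [L T^-2], but velocity has dimensions [L T^-1].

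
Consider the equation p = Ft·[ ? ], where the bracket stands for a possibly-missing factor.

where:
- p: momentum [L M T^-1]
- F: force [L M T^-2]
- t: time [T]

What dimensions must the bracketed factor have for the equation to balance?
Nothing is missing — the bracketed factor must be dimensionless.

p has dimensions [L M T^-1] and Ft already has dimensions [L M T^-1], so p = Ft is dimensionally complete.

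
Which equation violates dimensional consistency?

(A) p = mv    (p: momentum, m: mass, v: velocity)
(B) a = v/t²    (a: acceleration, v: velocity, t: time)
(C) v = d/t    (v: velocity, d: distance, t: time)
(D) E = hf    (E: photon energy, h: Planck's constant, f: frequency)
(B) a = v/t²

The equation (B) a = v/t² is dimensionally incorrect.

LHS (a): [L T^-2]
RHS (v/t²): [L T^-3] ✗

The dimensions do not match. The other three equations balance.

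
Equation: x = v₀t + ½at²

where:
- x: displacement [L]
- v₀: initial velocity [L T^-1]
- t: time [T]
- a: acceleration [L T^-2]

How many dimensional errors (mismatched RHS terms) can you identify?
0

LHS x: [L]
- v₀t: [L] ✓
- ½at²: [L] ✓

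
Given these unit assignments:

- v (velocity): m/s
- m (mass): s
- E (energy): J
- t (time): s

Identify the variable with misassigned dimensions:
m

The variable m (mass) should have units kg, not s.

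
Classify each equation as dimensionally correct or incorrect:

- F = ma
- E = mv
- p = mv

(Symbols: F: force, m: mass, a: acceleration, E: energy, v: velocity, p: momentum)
Dimensionally correct: F = ma, p = mv
Dimensionally incorrect: E = mv
Ordered (correct first, then incorrect): F = ma, p = mv, E = mv

- F = ma: LHS [L M T^-2], RHS [L M T^-2] → correct ✓
- E = mv: LHS [L^2 M T^-2], RHS [L M T^-1] → incorrect ✗
- p = mv: LHS [L M T^-1], RHS [L M T^-1] → correct ✓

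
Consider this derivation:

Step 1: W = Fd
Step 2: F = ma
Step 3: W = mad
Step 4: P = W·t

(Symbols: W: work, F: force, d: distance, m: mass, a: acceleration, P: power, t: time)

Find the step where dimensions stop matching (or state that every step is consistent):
Step 4

Step 1: W = Fd → LHS [L^2 M T^-2], RHS [L^2 M T^-2] ✓
Step 2: F = ma → LHS [L M T^-2], RHS [L M T^-2] ✓
Step 3: W = mad → LHS [L^2 M T^-2], RHS [L^2 M T^-2] ✓
Step 4: P = W·t → LHS [L^2 M T^-3], RHS [L^2 M T^-1] ✗

The first dimensional inconsistency appears in step 4: P = W·t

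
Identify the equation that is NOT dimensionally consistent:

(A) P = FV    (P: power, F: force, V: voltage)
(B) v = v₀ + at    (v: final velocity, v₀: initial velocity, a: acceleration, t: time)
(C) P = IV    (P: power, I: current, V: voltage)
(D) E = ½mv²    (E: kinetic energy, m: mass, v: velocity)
(A) P = FV

The equation (A) P = FV is dimensionally incorrect.

LHS (P): [L^2 M T^-3]
RHS (FV): [I^-1 L^3 M^2 T^-5] ✗

The dimensions do not match. The other three equations balance.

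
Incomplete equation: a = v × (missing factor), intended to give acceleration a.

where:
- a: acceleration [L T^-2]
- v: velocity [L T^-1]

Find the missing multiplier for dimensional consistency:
1/t (inverse time), dimensions [T^-1]

a has dimensions [L T^-2] and v has dimensions [L T^-1].
The missing factor must have dimensions [L T^-2] / [L T^-1] = [T^-1], i.e. inverse time (1/t).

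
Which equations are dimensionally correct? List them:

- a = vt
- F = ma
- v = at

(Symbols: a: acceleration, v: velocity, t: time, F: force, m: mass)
Dimensionally correct: F = ma, v = at
Dimensionally incorrect: a = vt
Ordered (correct first, then incorrect): F = ma, v = at, a = vt

- a = vt: LHS [L T^-2], RHS [L] → incorrect ✗
- F = ma: LHS [L M T^-2], RHS [L M T^-2] → correct ✓
- v = at: LHS [L T^-1], RHS [L T^-1] → correct ✓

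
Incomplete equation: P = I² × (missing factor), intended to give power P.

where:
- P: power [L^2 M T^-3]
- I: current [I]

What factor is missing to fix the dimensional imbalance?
R (resistance), dimensions [I^-2 L^2 M T^-3]

P has dimensions [L^2 M T^-3] and I² has dimensions [I^2].
The missing factor must have dimensions [L^2 M T^-3] / [I^2] = [I^-2 L^2 M T^-3], i.e. resistance (R).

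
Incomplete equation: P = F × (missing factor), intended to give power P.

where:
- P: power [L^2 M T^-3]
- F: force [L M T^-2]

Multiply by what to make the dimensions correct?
v (velocity), dimensions [L T^-1]

P has dimensions [L^2 M T^-3] and F has dimensions [L M T^-2].
The missing factor must have dimensions [L^2 M T^-3] / [L M T^-2] = [L T^-1], i.e. velocity (v).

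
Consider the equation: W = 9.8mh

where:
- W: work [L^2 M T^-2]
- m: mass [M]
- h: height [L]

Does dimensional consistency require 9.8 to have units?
Yes

W has dimensions [L^2 M T^-2], while mh alone has dimensions [L M]. For the equation to balance, the factor 9.8 must carry dimensions [L T^-2] — it is a dimensional constant (a numerical value of a physical quantity with its units suppressed), not a pure number.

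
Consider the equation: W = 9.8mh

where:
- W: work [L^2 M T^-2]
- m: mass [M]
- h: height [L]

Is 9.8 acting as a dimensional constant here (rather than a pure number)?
Yes

W has dimensions [L^2 M T^-2], while mh alone has dimensions [L M]. For the equation to balance, the factor 9.8 must carry dimensions [L T^-2] — it is a dimensional constant (a numerical value of a physical quantity with its units suppressed), not a pure number.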